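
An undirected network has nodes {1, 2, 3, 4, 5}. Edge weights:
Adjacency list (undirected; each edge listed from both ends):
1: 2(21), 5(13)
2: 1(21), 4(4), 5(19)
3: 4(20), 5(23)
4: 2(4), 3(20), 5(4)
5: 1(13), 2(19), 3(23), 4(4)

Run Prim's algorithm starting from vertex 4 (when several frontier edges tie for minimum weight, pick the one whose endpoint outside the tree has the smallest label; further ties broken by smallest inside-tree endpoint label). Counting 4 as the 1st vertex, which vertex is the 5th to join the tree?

3

Prim, starting at 4.
Step 1: cheapest edge leaving the tree is 2—4 (4); add 2.
Step 2: cheapest edge leaving the tree is 4—5 (4); add 5.
Step 3: cheapest edge leaving the tree is 1—5 (13); add 1.
Step 4: cheapest edge leaving the tree is 3—4 (20); add 3.
Vertex order: 4, 2, 5, 1, 3. The 5th vertex is 3.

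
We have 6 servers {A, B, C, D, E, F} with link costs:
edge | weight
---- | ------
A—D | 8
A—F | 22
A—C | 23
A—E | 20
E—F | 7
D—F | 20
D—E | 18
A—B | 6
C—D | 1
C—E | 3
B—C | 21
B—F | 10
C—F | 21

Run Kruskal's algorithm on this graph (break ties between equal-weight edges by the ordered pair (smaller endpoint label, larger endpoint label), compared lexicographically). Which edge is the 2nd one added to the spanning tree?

C-E

Kruskal: consider edges lightest-first.
C—D (1): add. Components now {A} {B} {C,D} {E} {F}
C—E (3): add. Components now {A} {B} {C,D,E} {F}
A—B (6): add. Components now {A,B} {C,D,E} {F}
E—F (7): add. Components now {A,B} {C,D,E,F}
A—D (8): add. Components now {A,B,C,D,E,F}
The 2nd edge added is C—E.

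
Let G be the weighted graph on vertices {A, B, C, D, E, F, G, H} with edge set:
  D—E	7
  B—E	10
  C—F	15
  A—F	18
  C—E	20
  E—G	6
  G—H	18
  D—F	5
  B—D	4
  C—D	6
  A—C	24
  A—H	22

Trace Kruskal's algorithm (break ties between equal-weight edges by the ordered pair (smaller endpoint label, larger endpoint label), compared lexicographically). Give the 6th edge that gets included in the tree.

Kruskal: consider edges lightest-first.
B—D (4): add — endpoints in different components.
D—F (5): add — endpoints in different components.
C—D (6): add — endpoints in different components.
E—G (6): add — endpoints in different components.
D—E (7): add — endpoints in different components.
B—E (10): skip — B and E already connected.
C—F (15): skip — C and F already connected.
A—F (18): add — endpoints in different components.
G—H (18): add — endpoints in different components.
The 6th edge added is A—F.

A-F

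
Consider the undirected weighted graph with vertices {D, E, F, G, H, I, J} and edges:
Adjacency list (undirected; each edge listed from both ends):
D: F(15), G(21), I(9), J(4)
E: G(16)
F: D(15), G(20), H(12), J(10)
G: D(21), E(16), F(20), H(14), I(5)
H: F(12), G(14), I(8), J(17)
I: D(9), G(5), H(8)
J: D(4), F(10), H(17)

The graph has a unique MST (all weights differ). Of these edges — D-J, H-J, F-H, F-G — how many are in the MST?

1

Kruskal: consider edges lightest-first.
D-J (4): add — endpoints in different components.
G-I (5): add — endpoints in different components.
H-I (8): add — endpoints in different components.
D-I (9): add — endpoints in different components.
F-J (10): add — endpoints in different components.
F-H (12): skip — F and H already connected.
G-H (14): skip — G and H already connected.
D-F (15): skip — D and F already connected.
E-G (16): add — endpoints in different components.
MST edge set: {D-J, G-I, H-I, D-I, F-J, E-G}.
Of the listed edges, {D-J} are in the MST → 1.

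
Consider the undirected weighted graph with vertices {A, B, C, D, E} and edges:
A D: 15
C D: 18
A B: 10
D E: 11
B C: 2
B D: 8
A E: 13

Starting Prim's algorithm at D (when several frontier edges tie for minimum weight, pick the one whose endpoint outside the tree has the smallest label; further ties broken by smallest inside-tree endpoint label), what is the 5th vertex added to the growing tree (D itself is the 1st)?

Grow the tree from D using Prim:
Step 1: cheapest edge leaving the tree is B D (8); add B.
Step 2: cheapest edge leaving the tree is B C (2); add C.
Step 3: cheapest edge leaving the tree is A B (10); add A.
Step 4: cheapest edge leaving the tree is D E (11); add E.
Vertex order: D, B, C, A, E. The 5th vertex is E.

E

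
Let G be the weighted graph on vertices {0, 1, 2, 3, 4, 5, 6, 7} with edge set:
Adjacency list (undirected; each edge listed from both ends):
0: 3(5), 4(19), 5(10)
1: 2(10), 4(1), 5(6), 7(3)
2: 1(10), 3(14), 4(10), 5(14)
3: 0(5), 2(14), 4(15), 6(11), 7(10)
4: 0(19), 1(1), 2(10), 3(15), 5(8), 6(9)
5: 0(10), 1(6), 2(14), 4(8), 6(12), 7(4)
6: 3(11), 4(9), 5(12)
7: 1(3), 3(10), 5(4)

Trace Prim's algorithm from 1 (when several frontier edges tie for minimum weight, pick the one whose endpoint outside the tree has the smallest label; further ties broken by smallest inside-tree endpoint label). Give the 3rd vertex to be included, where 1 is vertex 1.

7

Grow the tree from 1 using Prim:
Step 1: cheapest edge leaving the tree is 1—4 (1); add 4.
Step 2: cheapest edge leaving the tree is 1—7 (3); add 7.
Step 3: cheapest edge leaving the tree is 5—7 (4); add 5.
Step 4: cheapest edge leaving the tree is 4—6 (9); add 6.
Step 5: cheapest edge leaving the tree is 0—5 (10); add 0.
Step 6: cheapest edge leaving the tree is 0—3 (5); add 3.
Step 7: cheapest edge leaving the tree is 1—2 (10); add 2.
Vertex order: 1, 4, 7, 5, 6, 0, 3, 2. The 3rd vertex is 7.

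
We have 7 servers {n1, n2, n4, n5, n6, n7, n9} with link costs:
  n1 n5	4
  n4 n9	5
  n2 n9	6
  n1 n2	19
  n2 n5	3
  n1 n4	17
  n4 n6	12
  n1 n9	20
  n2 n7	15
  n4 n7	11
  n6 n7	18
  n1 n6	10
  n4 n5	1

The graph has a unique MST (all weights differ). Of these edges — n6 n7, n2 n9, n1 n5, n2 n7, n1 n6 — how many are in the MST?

Sort edges by weight, then run Kruskal:
n4 n5 (1): add. Components now {n4,n5} {n7} {n9} {n6} {n1} {n2}
n2 n5 (3): add. Components now {n2,n4,n5} {n7} {n9} {n6} {n1}
n1 n5 (4): add. Components now {n1,n2,n4,n5} {n7} {n9} {n6}
n4 n9 (5): add. Components now {n1,n2,n4,n5,n9} {n7} {n6}
n2 n9 (6): skip — n9 and n2 already connected.
n1 n6 (10): add. Components now {n1,n2,n4,n5,n6,n9} {n7}
n4 n7 (11): add. Components now {n1,n2,n4,n5,n6,n7,n9}
MST edge set: {n4 n5, n2 n5, n1 n5, n4 n9, n1 n6, n4 n7}.
Of the listed edges, {n1 n5, n1 n6} are in the MST → 2.

2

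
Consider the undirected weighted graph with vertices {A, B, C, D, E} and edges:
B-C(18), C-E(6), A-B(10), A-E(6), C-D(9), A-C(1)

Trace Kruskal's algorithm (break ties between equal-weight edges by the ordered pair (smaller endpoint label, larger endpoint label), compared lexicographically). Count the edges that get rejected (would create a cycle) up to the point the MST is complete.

Sort edges by weight, then run Kruskal:
A-C (1): add. Components now {A,C} {B} {D} {E}
A-E (6): add. Components now {A,C,E} {B} {D}
C-E (6): skip — C and E already connected.
C-D (9): add. Components now {A,C,D,E} {B}
A-B (10): add. Components now {A,B,C,D,E}
Edges rejected before the tree was complete: 1.

1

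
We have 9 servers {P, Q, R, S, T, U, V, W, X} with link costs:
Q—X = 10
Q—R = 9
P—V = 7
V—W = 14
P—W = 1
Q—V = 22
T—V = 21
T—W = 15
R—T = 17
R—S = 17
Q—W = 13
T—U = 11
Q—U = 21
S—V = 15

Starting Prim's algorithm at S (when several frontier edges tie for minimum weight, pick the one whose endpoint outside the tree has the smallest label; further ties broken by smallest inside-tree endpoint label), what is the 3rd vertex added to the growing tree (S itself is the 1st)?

Prim's algorithm from S:
Step 1: frontier [S—V 15, R—S 17] → take S—V (15); add V.
Step 2: frontier [R—S 17, P—V 7, V—W 14, T—V 21, Q—V 22] → take P—V (7); add P.
Step 3: frontier [P—W 1, R—S 17, V—W 14, T—V 21, Q—V 22] → take P—W (1); add W.
Step 4: frontier [R—S 17, T—V 21, Q—V 22, Q—W 13, T—W 15] → take Q—W (13); add Q.
Step 5: frontier [Q—R 9, Q—X 10, Q—U 21, R—S 17, T—V 21, T—W 15] → take Q—R (9); add R.
Step 6: frontier [Q—X 10, Q—U 21, R—T 17, T—V 21, T—W 15] → take Q—X (10); add X.
Step 7: frontier [Q—U 21, R—T 17, T—V 21, T—W 15] → take T—W (15); add T.
Step 8: frontier [Q—U 21, T—U 11] → take T—U (11); add U.
Vertex order: S, V, P, W, Q, R, X, T, U. The 3rd vertex is P.

P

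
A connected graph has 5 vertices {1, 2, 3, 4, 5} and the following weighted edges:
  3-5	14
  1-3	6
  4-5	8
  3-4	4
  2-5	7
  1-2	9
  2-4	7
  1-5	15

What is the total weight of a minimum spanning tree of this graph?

24

Kruskal's algorithm — process edges by increasing weight (ties by edge label):
3-4 (4): add — endpoints in different components.
1-3 (6): add — endpoints in different components.
2-4 (7): add — endpoints in different components.
2-5 (7): add — endpoints in different components.
MST edges: 3-4, 1-3, 2-4, 2-5; total weight 4+6+7+7 = 24.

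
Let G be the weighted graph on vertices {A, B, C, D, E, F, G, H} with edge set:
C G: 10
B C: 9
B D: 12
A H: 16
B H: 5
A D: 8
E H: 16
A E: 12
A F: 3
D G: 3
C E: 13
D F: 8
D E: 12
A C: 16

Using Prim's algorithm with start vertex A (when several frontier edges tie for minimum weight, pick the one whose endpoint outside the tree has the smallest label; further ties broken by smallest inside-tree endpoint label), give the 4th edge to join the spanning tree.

Prim's algorithm from A:
Step 1: cheapest edge leaving the tree is A F (3); add F.
Step 2: cheapest edge leaving the tree is A D (8); add D.
Step 3: cheapest edge leaving the tree is D G (3); add G.
Step 4: cheapest edge leaving the tree is C G (10); add C.
Step 5: cheapest edge leaving the tree is B C (9); add B.
Step 6: cheapest edge leaving the tree is B H (5); add H.
Step 7: cheapest edge leaving the tree is A E (12); add E.
The 4th edge added is C G.

C-G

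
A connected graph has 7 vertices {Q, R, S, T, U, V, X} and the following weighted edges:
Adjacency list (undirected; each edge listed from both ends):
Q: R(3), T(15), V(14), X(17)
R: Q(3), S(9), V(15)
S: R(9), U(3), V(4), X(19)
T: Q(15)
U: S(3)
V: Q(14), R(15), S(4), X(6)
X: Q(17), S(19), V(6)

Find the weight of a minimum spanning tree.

40

Kruskal: consider edges lightest-first.
Q-R (3): add — endpoints in different components.
S-U (3): add — endpoints in different components.
S-V (4): add — endpoints in different components.
V-X (6): add — endpoints in different components.
R-S (9): add — endpoints in different components.
Q-V (14): skip — V and Q already connected.
Q-T (15): add — endpoints in different components.
MST edges: Q-R, S-U, S-V, V-X, R-S, Q-T; total weight 3+3+4+6+9+15 = 40.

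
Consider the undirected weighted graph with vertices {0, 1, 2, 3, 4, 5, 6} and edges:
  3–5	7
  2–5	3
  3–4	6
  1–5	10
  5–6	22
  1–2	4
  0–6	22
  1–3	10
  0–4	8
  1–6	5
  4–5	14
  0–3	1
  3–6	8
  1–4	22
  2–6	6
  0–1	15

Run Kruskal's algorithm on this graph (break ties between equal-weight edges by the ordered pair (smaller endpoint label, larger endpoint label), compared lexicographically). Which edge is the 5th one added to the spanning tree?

3-4

Kruskal's algorithm — process edges by increasing weight (ties by edge label):
0–3 (1): add. Components now {0,3} {1} {2} {4} {5} {6}
2–5 (3): add. Components now {0,3} {1} {2,5} {4} {6}
1–2 (4): add. Components now {0,3} {1,2,5} {4} {6}
1–6 (5): add. Components now {0,3} {1,2,5,6} {4}
2–6 (6): skip — 2 and 6 already connected.
3–4 (6): add. Components now {0,3,4} {1,2,5,6}
3–5 (7): add. Components now {0,1,2,3,4,5,6}
The 5th edge added is 3–4.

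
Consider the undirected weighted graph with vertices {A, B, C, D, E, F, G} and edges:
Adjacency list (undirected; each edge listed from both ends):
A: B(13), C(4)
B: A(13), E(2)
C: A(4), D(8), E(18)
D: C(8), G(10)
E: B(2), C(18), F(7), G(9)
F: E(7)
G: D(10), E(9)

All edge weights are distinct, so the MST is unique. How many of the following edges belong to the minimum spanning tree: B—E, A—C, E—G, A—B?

Kruskal: consider edges lightest-first.
B—E (2): add. Components now {A} {B,E} {C} {D} {F} {G}
A—C (4): add. Components now {A,C} {B,E} {D} {F} {G}
E—F (7): add. Components now {A,C} {B,E,F} {D} {G}
C—D (8): add. Components now {A,C,D} {B,E,F} {G}
E—G (9): add. Components now {A,C,D} {B,E,F,G}
D—G (10): add. Components now {A,B,C,D,E,F,G}
MST edge set: {B—E, A—C, E—F, C—D, E—G, D—G}.
Of the listed edges, {B—E, A—C, E—G} are in the MST → 3.

3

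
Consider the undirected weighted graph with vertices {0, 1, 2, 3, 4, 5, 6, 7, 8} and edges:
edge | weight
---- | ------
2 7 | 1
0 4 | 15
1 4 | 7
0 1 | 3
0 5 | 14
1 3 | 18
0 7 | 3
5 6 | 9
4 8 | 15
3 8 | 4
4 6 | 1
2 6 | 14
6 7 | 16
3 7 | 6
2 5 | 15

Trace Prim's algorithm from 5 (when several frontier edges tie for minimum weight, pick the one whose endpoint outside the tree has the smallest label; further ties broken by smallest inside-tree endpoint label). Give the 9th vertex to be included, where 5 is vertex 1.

8

Grow the tree from 5 using Prim:
Step 1: cheapest edge leaving the tree is 5 6 (9); add 6.
Step 2: cheapest edge leaving the tree is 4 6 (1); add 4.
Step 3: cheapest edge leaving the tree is 1 4 (7); add 1.
Step 4: cheapest edge leaving the tree is 0 1 (3); add 0.
Step 5: cheapest edge leaving the tree is 0 7 (3); add 7.
Step 6: cheapest edge leaving the tree is 2 7 (1); add 2.
Step 7: cheapest edge leaving the tree is 3 7 (6); add 3.
Step 8: cheapest edge leaving the tree is 3 8 (4); add 8.
Vertex order: 5, 6, 4, 1, 0, 7, 2, 3, 8. The 9th vertex is 8.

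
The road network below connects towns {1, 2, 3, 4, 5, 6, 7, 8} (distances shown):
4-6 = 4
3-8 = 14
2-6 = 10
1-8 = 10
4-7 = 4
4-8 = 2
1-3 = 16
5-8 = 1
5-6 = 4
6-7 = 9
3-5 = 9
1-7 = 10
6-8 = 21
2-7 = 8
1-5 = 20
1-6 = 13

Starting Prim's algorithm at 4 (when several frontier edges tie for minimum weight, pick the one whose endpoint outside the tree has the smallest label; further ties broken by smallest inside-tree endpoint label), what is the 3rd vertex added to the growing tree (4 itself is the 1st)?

5

Prim, starting at 4.
Step 1: cheapest edge leaving the tree is 4-8 (2); add 8.
Step 2: cheapest edge leaving the tree is 5-8 (1); add 5.
Step 3: cheapest edge leaving the tree is 4-6 (4); add 6.
Step 4: cheapest edge leaving the tree is 4-7 (4); add 7.
Step 5: cheapest edge leaving the tree is 2-7 (8); add 2.
Step 6: cheapest edge leaving the tree is 3-5 (9); add 3.
Step 7: cheapest edge leaving the tree is 1-7 (10); add 1.
Vertex order: 4, 8, 5, 6, 7, 2, 3, 1. The 3rd vertex is 5.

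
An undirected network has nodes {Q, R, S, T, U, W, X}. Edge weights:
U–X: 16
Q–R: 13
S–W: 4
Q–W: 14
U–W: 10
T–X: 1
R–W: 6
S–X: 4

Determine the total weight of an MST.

38

Sort edges by weight, then run Kruskal:
T–X (1): add. Components now {S} {W} {Q} {T,X} {R} {U}
S–W (4): add. Components now {S,W} {Q} {T,X} {R} {U}
S–X (4): add. Components now {S,T,W,X} {Q} {R} {U}
R–W (6): add. Components now {R,S,T,W,X} {Q} {U}
U–W (10): add. Components now {R,S,T,U,W,X} {Q}
Q–R (13): add. Components now {Q,R,S,T,U,W,X}
MST edges: T–X, S–W, S–X, R–W, U–W, Q–R; total weight 1+4+4+6+10+13 = 38.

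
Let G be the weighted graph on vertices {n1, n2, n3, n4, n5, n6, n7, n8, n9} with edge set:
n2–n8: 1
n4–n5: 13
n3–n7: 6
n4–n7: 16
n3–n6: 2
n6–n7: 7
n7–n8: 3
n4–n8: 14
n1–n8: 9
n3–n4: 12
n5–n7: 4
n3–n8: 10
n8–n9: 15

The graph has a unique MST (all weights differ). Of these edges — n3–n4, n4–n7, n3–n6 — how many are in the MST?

Kruskal's algorithm — process edges by increasing weight (ties by edge label):
n2–n8 (1): add — endpoints in different components.
n3–n6 (2): add — endpoints in different components.
n7–n8 (3): add — endpoints in different components.
n5–n7 (4): add — endpoints in different components.
n3–n7 (6): add — endpoints in different components.
n6–n7 (7): skip — n7 and n6 already connected.
n1–n8 (9): add — endpoints in different components.
n3–n8 (10): skip — n8 and n3 already connected.
n3–n4 (12): add — endpoints in different components.
n4–n5 (13): skip — n5 and n4 already connected.
n4–n8 (14): skip — n8 and n4 already connected.
n8–n9 (15): add — endpoints in different components.
MST edge set: {n2–n8, n3–n6, n7–n8, n5–n7, n3–n7, n1–n8, n3–n4, n8–n9}.
Of the listed edges, {n3–n4, n3–n6} are in the MST → 2.

2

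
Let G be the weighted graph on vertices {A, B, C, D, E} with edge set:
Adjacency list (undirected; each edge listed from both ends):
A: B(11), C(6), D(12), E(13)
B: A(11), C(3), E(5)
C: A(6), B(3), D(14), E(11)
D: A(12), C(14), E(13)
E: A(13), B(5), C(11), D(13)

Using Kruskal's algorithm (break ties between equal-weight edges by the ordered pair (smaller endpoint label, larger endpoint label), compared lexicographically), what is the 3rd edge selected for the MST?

Sort edges by weight, then run Kruskal:
B C (3): add — endpoints in different components.
B E (5): add — endpoints in different components.
A C (6): add — endpoints in different components.
A B (11): skip — A and B already connected.
C E (11): skip — C and E already connected.
A D (12): add — endpoints in different components.
The 3rd edge added is A C.

A-C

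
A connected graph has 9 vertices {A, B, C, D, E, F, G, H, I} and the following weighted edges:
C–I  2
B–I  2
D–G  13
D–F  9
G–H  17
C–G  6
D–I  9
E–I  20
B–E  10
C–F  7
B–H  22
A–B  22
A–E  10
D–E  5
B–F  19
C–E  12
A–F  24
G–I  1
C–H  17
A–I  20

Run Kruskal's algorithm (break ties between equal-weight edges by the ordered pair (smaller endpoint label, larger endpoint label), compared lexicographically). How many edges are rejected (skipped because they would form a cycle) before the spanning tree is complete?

5

Sort edges by weight, then run Kruskal:
G–I (1): add — endpoints in different components.
B–I (2): add — endpoints in different components.
C–I (2): add — endpoints in different components.
D–E (5): add — endpoints in different components.
C–G (6): skip — C and G already connected.
C–F (7): add — endpoints in different components.
D–F (9): add — endpoints in different components.
D–I (9): skip — D and I already connected.
A–E (10): add — endpoints in different components.
B–E (10): skip — B and E already connected.
C–E (12): skip — C and E already connected.
D–G (13): skip — D and G already connected.
C–H (17): add — endpoints in different components.
Edges rejected before the tree was complete: 5.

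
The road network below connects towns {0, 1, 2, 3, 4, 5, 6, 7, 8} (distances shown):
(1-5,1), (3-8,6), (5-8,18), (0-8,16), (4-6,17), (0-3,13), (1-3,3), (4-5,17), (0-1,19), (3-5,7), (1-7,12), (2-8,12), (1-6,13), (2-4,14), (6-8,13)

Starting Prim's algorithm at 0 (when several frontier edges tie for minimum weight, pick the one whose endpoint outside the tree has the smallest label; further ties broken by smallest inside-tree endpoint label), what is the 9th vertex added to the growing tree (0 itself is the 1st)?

4

Prim's algorithm from 0:
Step 1: cheapest edge leaving the tree is 0-3 (13); add 3.
Step 2: cheapest edge leaving the tree is 1-3 (3); add 1.
Step 3: cheapest edge leaving the tree is 1-5 (1); add 5.
Step 4: cheapest edge leaving the tree is 3-8 (6); add 8.
Step 5: cheapest edge leaving the tree is 2-8 (12); add 2.
Step 6: cheapest edge leaving the tree is 1-7 (12); add 7.
Step 7: cheapest edge leaving the tree is 1-6 (13); add 6.
Step 8: cheapest edge leaving the tree is 2-4 (14); add 4.
Vertex order: 0, 3, 1, 5, 8, 2, 7, 6, 4. The 9th vertex is 4.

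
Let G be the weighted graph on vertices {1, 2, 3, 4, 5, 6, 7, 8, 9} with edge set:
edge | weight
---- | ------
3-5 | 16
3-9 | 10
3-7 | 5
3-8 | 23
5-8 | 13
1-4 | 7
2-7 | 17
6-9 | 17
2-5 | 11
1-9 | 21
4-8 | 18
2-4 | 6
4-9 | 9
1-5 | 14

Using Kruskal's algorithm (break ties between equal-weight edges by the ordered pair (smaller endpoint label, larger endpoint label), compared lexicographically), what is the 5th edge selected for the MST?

3-9

Sort edges by weight, then run Kruskal:
3-7 (5): add — endpoints in different components.
2-4 (6): add — endpoints in different components.
1-4 (7): add — endpoints in different components.
4-9 (9): add — endpoints in different components.
3-9 (10): add — endpoints in different components.
2-5 (11): add — endpoints in different components.
5-8 (13): add — endpoints in different components.
1-5 (14): skip — 1 and 5 already connected.
3-5 (16): skip — 3 and 5 already connected.
2-7 (17): skip — 2 and 7 already connected.
6-9 (17): add — endpoints in different components.
The 5th edge added is 3-9.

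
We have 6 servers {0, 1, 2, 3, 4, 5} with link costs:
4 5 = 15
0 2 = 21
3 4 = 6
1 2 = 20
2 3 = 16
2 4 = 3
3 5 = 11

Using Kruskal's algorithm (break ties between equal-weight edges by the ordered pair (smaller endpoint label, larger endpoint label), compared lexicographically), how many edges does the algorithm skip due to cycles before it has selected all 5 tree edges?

Sort edges by weight, then run Kruskal:
2 4 (3): add. Components now {0} {1} {2,4} {3} {5}
3 4 (6): add. Components now {0} {1} {2,3,4} {5}
3 5 (11): add. Components now {0} {1} {2,3,4,5}
4 5 (15): skip — 4 and 5 already connected.
2 3 (16): skip — 2 and 3 already connected.
1 2 (20): add. Components now {0} {1,2,3,4,5}
0 2 (21): add. Components now {0,1,2,3,4,5}
Edges rejected before the tree was complete: 2.

2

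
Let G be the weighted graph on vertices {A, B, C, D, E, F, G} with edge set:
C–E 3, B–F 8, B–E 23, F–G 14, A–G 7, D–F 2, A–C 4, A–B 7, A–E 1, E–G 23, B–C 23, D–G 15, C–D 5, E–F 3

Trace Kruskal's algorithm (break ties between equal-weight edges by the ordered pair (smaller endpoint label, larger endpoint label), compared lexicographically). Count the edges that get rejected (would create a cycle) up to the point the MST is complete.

2

Sort edges by weight, then run Kruskal:
A–E (1): add. Components now {A,E} {B} {C} {D} {F} {G}
D–F (2): add. Components now {A,E} {B} {C} {D,F} {G}
C–E (3): add. Components now {A,C,E} {B} {D,F} {G}
E–F (3): add. Components now {A,C,D,E,F} {B} {G}
A–C (4): skip — A and C already connected.
C–D (5): skip — C and D already connected.
A–B (7): add. Components now {A,B,C,D,E,F} {G}
A–G (7): add. Components now {A,B,C,D,E,F,G}
Edges rejected before the tree was complete: 2.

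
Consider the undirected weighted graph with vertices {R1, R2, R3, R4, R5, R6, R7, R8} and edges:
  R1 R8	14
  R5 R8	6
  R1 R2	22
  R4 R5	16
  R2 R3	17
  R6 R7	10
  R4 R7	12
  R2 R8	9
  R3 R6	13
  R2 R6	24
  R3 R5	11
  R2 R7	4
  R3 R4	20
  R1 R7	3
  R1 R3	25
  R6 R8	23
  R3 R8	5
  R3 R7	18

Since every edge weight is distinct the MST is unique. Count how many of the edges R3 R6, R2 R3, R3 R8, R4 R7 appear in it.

2

Kruskal: consider edges lightest-first.
R1 R7 (3): add — endpoints in different components.
R2 R7 (4): add — endpoints in different components.
R3 R8 (5): add — endpoints in different components.
R5 R8 (6): add — endpoints in different components.
R2 R8 (9): add — endpoints in different components.
R6 R7 (10): add — endpoints in different components.
R3 R5 (11): skip — R5 and R3 already connected.
R4 R7 (12): add — endpoints in different components.
MST edge set: {R1 R7, R2 R7, R3 R8, R5 R8, R2 R8, R6 R7, R4 R7}.
Of the listed edges, {R3 R8, R4 R7} are in the MST → 2.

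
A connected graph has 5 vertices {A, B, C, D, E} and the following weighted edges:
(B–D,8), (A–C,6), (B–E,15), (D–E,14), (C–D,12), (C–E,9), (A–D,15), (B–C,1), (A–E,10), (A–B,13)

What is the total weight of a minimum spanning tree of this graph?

24

Sort edges by weight, then run Kruskal:
B–C (1): add — endpoints in different components.
A–C (6): add — endpoints in different components.
B–D (8): add — endpoints in different components.
C–E (9): add — endpoints in different components.
MST edges: B–C, A–C, B–D, C–E; total weight 1+6+8+9 = 24.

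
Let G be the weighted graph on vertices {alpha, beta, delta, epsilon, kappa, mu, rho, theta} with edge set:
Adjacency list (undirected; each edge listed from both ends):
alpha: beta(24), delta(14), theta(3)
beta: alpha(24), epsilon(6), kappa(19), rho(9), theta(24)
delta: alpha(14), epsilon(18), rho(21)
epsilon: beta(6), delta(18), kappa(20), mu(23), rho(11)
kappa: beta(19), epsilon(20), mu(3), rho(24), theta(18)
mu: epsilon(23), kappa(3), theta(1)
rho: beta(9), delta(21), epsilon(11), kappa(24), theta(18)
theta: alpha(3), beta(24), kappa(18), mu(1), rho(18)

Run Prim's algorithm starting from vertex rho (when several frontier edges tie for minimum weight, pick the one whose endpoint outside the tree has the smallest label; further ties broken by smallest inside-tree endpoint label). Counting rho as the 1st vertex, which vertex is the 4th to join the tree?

delta

Grow the tree from rho using Prim:
Step 1: cheapest edge leaving the tree is beta—rho (9); add beta.
Step 2: cheapest edge leaving the tree is beta—epsilon (6); add epsilon.
Step 3: cheapest edge leaving the tree is delta—epsilon (18); add delta.
Step 4: cheapest edge leaving the tree is alpha—delta (14); add alpha.
Step 5: cheapest edge leaving the tree is alpha—theta (3); add theta.
Step 6: cheapest edge leaving the tree is mu—theta (1); add mu.
Step 7: cheapest edge leaving the tree is kappa—mu (3); add kappa.
Vertex order: rho, beta, epsilon, delta, alpha, theta, mu, kappa. The 4th vertex is delta.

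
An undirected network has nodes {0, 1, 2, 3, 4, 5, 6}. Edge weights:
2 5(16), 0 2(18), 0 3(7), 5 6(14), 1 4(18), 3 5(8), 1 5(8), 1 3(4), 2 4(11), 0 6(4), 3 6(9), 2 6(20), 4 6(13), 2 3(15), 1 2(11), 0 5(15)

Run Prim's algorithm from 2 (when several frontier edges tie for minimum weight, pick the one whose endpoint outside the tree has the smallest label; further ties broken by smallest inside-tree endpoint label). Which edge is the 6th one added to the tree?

Prim, starting at 2.
Step 1: cheapest edge leaving the tree is 1 2 (11); add 1.
Step 2: cheapest edge leaving the tree is 1 3 (4); add 3.
Step 3: cheapest edge leaving the tree is 0 3 (7); add 0.
Step 4: cheapest edge leaving the tree is 0 6 (4); add 6.
Step 5: cheapest edge leaving the tree is 1 5 (8); add 5.
Step 6: cheapest edge leaving the tree is 2 4 (11); add 4.
The 6th edge added is 2 4.

2-4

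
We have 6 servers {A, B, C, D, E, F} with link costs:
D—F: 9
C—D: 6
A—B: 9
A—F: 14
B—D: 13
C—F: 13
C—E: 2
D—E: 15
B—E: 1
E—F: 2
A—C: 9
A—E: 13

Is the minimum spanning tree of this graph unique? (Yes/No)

No

Kruskal: consider edges lightest-first.
B—E (1): add. Components now {A} {B,E} {C} {D} {F}
C—E (2): add. Components now {A} {B,C,E} {D} {F}
E—F (2): add. Components now {A} {B,C,E,F} {D}
C—D (6): add. Components now {A} {B,C,D,E,F}
A—B (9): add. Components now {A,B,C,D,E,F}
Non-tree edge A—C has weight 9, equal to the heaviest edge on its tree cycle — swapping gives another MST of the same weight. Not unique.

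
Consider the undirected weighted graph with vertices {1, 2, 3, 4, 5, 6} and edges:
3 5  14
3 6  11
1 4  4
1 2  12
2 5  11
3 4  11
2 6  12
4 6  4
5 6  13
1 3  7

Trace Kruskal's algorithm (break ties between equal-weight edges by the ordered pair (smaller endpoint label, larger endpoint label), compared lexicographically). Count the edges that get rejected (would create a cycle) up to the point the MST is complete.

2

Kruskal: consider edges lightest-first.
1 4 (4): add — endpoints in different components.
4 6 (4): add — endpoints in different components.
1 3 (7): add — endpoints in different components.
2 5 (11): add — endpoints in different components.
3 4 (11): skip — 3 and 4 already connected.
3 6 (11): skip — 3 and 6 already connected.
1 2 (12): add — endpoints in different components.
Edges rejected before the tree was complete: 2.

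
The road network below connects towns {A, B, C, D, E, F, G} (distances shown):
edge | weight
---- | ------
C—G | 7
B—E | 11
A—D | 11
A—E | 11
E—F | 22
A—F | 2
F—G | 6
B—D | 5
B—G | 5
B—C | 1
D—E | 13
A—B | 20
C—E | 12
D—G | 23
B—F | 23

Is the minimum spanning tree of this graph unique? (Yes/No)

No

Sort edges by weight, then run Kruskal:
B—C (1): add. Components now {A} {B,C} {D} {E} {F} {G}
A—F (2): add. Components now {A,F} {B,C} {D} {E} {G}
B—D (5): add. Components now {A,F} {B,C,D} {E} {G}
B—G (5): add. Components now {A,F} {B,C,D,G} {E}
F—G (6): add. Components now {A,B,C,D,F,G} {E}
C—G (7): skip — C and G already connected.
A—D (11): skip — A and D already connected.
A—E (11): add. Components now {A,B,C,D,E,F,G}
Non-tree edge B—E has weight 11, equal to the heaviest edge on its tree cycle — swapping gives another MST of the same weight. Not unique.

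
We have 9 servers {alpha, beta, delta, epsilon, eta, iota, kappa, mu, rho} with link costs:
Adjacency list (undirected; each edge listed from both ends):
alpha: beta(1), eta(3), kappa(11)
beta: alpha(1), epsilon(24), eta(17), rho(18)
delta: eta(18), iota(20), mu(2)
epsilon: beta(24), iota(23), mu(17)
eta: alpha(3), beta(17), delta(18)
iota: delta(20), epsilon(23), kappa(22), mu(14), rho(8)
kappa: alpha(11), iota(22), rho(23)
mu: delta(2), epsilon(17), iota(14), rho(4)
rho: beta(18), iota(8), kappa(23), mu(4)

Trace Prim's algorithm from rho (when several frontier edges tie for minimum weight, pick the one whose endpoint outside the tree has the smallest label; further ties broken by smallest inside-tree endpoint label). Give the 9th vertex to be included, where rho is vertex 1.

kappa

Prim's algorithm from rho:
Step 1: cheapest edge leaving the tree is mu—rho (4); add mu.
Step 2: cheapest edge leaving the tree is delta—mu (2); add delta.
Step 3: cheapest edge leaving the tree is iota—rho (8); add iota.
Step 4: cheapest edge leaving the tree is epsilon—mu (17); add epsilon.
Step 5: cheapest edge leaving the tree is beta—rho (18); add beta.
Step 6: cheapest edge leaving the tree is alpha—beta (1); add alpha.
Step 7: cheapest edge leaving the tree is alpha—eta (3); add eta.
Step 8: cheapest edge leaving the tree is alpha—kappa (11); add kappa.
Vertex order: rho, mu, delta, iota, epsilon, beta, alpha, eta, kappa. The 9th vertex is kappa.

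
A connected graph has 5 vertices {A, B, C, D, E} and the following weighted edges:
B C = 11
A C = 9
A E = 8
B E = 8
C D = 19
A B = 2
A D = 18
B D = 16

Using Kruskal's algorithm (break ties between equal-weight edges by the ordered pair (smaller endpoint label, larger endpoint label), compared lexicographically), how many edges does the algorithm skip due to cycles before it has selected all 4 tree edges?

2

Sort edges by weight, then run Kruskal:
A B (2): add — endpoints in different components.
A E (8): add — endpoints in different components.
B E (8): skip — B and E already connected.
A C (9): add — endpoints in different components.
B C (11): skip — B and C already connected.
B D (16): add — endpoints in different components.
Edges rejected before the tree was complete: 2.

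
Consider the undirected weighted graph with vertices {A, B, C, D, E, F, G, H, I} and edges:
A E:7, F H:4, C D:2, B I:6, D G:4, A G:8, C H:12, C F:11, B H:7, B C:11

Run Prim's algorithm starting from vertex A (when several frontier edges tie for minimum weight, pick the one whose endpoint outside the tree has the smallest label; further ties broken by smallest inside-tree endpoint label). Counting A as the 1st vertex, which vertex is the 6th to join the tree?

B

Prim's algorithm from A:
Step 1: cheapest edge leaving the tree is A E (7); add E.
Step 2: cheapest edge leaving the tree is A G (8); add G.
Step 3: cheapest edge leaving the tree is D G (4); add D.
Step 4: cheapest edge leaving the tree is C D (2); add C.
Step 5: cheapest edge leaving the tree is B C (11); add B.
Step 6: cheapest edge leaving the tree is B I (6); add I.
Step 7: cheapest edge leaving the tree is B H (7); add H.
Step 8: cheapest edge leaving the tree is F H (4); add F.
Vertex order: A, E, G, D, C, B, I, H, F. The 6th vertex is B.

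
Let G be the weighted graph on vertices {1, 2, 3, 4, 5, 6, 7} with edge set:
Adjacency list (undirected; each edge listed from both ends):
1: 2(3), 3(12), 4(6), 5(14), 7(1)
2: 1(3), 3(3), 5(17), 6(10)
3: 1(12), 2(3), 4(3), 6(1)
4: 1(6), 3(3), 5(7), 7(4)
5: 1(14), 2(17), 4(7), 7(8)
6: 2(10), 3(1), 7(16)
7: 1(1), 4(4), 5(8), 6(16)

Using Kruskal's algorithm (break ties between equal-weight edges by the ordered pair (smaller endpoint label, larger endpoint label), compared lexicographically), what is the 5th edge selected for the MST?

3-4

Kruskal's algorithm — process edges by increasing weight (ties by edge label):
1–7 (1): add. Components now {1,7} {2} {3} {4} {5} {6}
3–6 (1): add. Components now {1,7} {2} {3,6} {4} {5}
1–2 (3): add. Components now {1,2,7} {3,6} {4} {5}
2–3 (3): add. Components now {1,2,3,6,7} {4} {5}
3–4 (3): add. Components now {1,2,3,4,6,7} {5}
4–7 (4): skip — 4 and 7 already connected.
1–4 (6): skip — 1 and 4 already connected.
4–5 (7): add. Components now {1,2,3,4,5,6,7}
The 5th edge added is 3–4.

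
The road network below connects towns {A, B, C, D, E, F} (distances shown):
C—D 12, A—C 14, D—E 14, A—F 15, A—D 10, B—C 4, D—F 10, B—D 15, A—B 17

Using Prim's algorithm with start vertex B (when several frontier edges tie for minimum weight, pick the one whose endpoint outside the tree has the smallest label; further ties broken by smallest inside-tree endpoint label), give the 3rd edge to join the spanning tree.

A-D

Grow the tree from B using Prim:
Step 1: cheapest edge leaving the tree is B—C (4); add C.
Step 2: cheapest edge leaving the tree is C—D (12); add D.
Step 3: cheapest edge leaving the tree is A—D (10); add A.
Step 4: cheapest edge leaving the tree is D—F (10); add F.
Step 5: cheapest edge leaving the tree is D—E (14); add E.
The 3rd edge added is A—D.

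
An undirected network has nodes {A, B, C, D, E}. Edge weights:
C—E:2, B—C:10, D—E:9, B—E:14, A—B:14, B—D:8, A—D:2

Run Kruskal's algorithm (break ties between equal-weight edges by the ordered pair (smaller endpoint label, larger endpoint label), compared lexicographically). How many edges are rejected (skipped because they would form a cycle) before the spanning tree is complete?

0

Sort edges by weight, then run Kruskal:
A—D (2): add. Components now {A,D} {B} {C} {E}
C—E (2): add. Components now {A,D} {B} {C,E}
B—D (8): add. Components now {A,B,D} {C,E}
D—E (9): add. Components now {A,B,C,D,E}
Edges rejected before the tree was complete: 0.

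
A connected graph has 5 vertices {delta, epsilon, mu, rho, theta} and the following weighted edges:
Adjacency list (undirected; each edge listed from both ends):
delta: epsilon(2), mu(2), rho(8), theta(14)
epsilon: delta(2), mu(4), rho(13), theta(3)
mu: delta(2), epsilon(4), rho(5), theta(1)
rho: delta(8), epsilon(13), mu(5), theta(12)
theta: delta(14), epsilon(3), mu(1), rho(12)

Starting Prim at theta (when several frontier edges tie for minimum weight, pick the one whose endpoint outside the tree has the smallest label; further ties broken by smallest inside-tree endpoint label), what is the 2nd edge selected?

delta-mu

Prim's algorithm from theta:
Step 1: frontier [mu theta 1, epsilon theta 3, rho theta 12, delta theta 14] → take mu theta (1); add mu.
Step 2: frontier [delta mu 2, epsilon mu 4, mu rho 5, epsilon theta 3, rho theta 12, delta theta 14] → take delta mu (2); add delta.
Step 3: frontier [delta epsilon 2, delta rho 8, epsilon mu 4, mu rho 5, epsilon theta 3, rho theta 12] → take delta epsilon (2); add epsilon.
Step 4: frontier [delta rho 8, epsilon rho 13, mu rho 5, rho theta 12] → take mu rho (5); add rho.
The 2nd edge added is delta mu.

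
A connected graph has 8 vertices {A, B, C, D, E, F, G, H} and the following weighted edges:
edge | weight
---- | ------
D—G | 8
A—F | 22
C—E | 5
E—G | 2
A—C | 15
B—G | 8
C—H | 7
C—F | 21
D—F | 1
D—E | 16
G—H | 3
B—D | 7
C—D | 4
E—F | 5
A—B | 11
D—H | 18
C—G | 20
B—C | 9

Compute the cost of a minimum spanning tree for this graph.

33

Sort edges by weight, then run Kruskal:
D—F (1): add — endpoints in different components.
E—G (2): add — endpoints in different components.
G—H (3): add — endpoints in different components.
C—D (4): add — endpoints in different components.
C—E (5): add — endpoints in different components.
E—F (5): skip — E and F already connected.
B—D (7): add — endpoints in different components.
C—H (7): skip — C and H already connected.
B—G (8): skip — B and G already connected.
D—G (8): skip — D and G already connected.
B—C (9): skip — B and C already connected.
A—B (11): add — endpoints in different components.
MST edges: D—F, E—G, G—H, C—D, C—E, B—D, A—B; total weight 1+2+3+4+5+7+11 = 33.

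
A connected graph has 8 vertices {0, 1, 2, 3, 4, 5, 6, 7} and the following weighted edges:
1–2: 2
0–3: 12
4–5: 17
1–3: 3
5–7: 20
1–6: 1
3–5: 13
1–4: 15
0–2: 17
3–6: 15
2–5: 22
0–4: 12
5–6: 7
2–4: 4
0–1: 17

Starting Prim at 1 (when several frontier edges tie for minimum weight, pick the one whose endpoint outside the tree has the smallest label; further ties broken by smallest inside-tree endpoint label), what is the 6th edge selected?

0-3

Prim, starting at 1.
Step 1: cheapest edge leaving the tree is 1–6 (1); add 6.
Step 2: cheapest edge leaving the tree is 1–2 (2); add 2.
Step 3: cheapest edge leaving the tree is 1–3 (3); add 3.
Step 4: cheapest edge leaving the tree is 2–4 (4); add 4.
Step 5: cheapest edge leaving the tree is 5–6 (7); add 5.
Step 6: cheapest edge leaving the tree is 0–3 (12); add 0.
Step 7: cheapest edge leaving the tree is 5–7 (20); add 7.
The 6th edge added is 0–3.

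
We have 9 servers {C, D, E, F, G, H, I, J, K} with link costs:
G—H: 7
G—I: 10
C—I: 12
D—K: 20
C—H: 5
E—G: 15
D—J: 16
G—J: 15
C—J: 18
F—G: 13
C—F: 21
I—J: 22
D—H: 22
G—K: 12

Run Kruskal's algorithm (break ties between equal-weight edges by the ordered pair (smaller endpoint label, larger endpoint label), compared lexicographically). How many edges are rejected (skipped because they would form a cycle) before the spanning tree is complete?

Sort edges by weight, then run Kruskal:
C—H (5): add — endpoints in different components.
G—H (7): add — endpoints in different components.
G—I (10): add — endpoints in different components.
C—I (12): skip — C and I already connected.
G—K (12): add — endpoints in different components.
F—G (13): add — endpoints in different components.
E—G (15): add — endpoints in different components.
G—J (15): add — endpoints in different components.
D—J (16): add — endpoints in different components.
Edges rejected before the tree was complete: 1.

1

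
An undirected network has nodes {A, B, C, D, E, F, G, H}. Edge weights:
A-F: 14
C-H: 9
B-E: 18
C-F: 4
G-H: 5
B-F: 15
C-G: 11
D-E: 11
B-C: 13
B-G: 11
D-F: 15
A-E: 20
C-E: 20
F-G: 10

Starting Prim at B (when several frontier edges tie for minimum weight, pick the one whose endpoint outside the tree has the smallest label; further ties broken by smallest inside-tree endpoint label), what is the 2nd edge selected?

G-H

Grow the tree from B using Prim:
Step 1: frontier [B-G 11, B-C 13, B-F 15, B-E 18] → take B-G (11); add G.
Step 2: frontier [B-C 13, B-F 15, B-E 18, G-H 5, F-G 10, C-G 11] → take G-H (5); add H.
Step 3: frontier [B-C 13, B-F 15, B-E 18, F-G 10, C-G 11, C-H 9] → take C-H (9); add C.
Step 4: frontier [B-F 15, B-E 18, C-F 4, C-E 20, F-G 10] → take C-F (4); add F.
Step 5: frontier [B-E 18, C-E 20, A-F 14, D-F 15] → take A-F (14); add A.
Step 6: frontier [A-E 20, B-E 18, C-E 20, D-F 15] → take D-F (15); add D.
Step 7: frontier [A-E 20, B-E 18, C-E 20, D-E 11] → take D-E (11); add E.
The 2nd edge added is G-H.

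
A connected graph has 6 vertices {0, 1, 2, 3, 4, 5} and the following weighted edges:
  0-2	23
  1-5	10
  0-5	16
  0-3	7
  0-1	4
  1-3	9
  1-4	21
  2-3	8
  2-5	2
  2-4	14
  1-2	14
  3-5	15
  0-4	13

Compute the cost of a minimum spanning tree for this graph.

34

Kruskal: consider edges lightest-first.
2-5 (2): add — endpoints in different components.
0-1 (4): add — endpoints in different components.
0-3 (7): add — endpoints in different components.
2-3 (8): add — endpoints in different components.
1-3 (9): skip — 1 and 3 already connected.
1-5 (10): skip — 1 and 5 already connected.
0-4 (13): add — endpoints in different components.
MST edges: 2-5, 0-1, 0-3, 2-3, 0-4; total weight 2+4+7+8+13 = 34.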